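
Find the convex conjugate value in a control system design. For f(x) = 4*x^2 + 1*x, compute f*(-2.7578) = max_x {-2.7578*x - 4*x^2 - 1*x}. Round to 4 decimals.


f*(y) = sup_x {y*x - a*x^2 - b*x} = sup_x {(y-b)*x - a*x^2}
FOC: (y - b) - 2a*x = 0 => x* = (y - b)/(2a)
x* = (-2.7578 - 1)/(2*4) = -0.4697
f*(-2.7578) = (y-b)^2/(4a) = (-2.7578 - 1)^2/(4*4)
= 14.1211/16 = 0.8826


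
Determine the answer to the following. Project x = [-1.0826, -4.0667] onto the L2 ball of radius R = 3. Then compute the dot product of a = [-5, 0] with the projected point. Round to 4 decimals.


Step 1: Compute ||x|| (intermediates to 6 decimals).
||x|| = sqrt((-1.0826)^2 + (-4.0667)^2) = 4.208334
Step 2: Project.
Since ||x|| > R, scale = R/||x|| = 3/4.208334 = 0.712871, proj(x) = scale * x
proj(x) = [-0.771754, -2.899032]
Step 3: Dot product.
a^T * proj(x) = -5*(-0.771754) + 0*(-2.899032) = 3.8588


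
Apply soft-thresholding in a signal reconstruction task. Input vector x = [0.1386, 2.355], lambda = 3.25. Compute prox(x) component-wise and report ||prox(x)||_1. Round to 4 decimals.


Soft-thresholding with lambda = 3.25:
prox(0.1386) = sign(0.1386)*max(|0.1386| - 3.25, 0) = 0.0
prox(2.355) = sign(2.355)*max(|2.355| - 3.25, 0) = 0.0
prox(x) = [0.0, 0.0]
||prox(x)||_1 = 0.0 + 0.0 = 0.0


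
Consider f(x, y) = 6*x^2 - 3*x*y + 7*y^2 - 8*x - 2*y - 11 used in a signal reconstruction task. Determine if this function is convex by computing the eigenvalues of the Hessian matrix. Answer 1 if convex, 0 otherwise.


The Hessian of f(x,y) = 6*x^2 - 3*x*y + 7*y^2 - 8*x - 2*y - 11 is:
H = [[12, -3], [-3, 14]]
Trace = 12 + 14 = 26
Determinant = 12*14 - (-3)^2 = 159
Discriminant = (26)^2 - 4*159 = 40.0
Eigenvalues: lambda_1 = 9.8377, lambda_2 = 16.1623
The function is convex.

1


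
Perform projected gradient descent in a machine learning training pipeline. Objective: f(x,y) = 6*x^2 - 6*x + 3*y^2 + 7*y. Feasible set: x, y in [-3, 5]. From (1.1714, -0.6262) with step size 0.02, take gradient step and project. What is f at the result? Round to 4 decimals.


Step 1: Compute gradient at (1.1714, -0.6262).
grad_x = 2*6*1.1714 - 6 = 8.0568
grad_y = 2*3*-0.6262 + 7 = 3.2428
Step 2: Gradient step.
x_raw = 1.1714 - 0.02*8.0568 = 1.0103
y_raw = -0.6262 - 0.02*3.2428 = -0.6911
Step 3: Project onto [-3, 5].
x_proj = clip(1.0103) = 1.0103
y_proj = clip(-0.6911) = -0.6911
Step 4: Evaluate f.
f(1.0103, -0.6911) = -3.3425


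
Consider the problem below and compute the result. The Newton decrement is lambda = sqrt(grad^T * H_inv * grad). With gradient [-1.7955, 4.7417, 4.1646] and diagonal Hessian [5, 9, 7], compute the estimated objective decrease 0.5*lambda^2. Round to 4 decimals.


Step 1: H is diagonal, so H^(-1) * g = [-0.3591, 0.5269, 0.5949].
Step 2: g^T H^(-1) g = sum_i g_i^2 / H_ii
  = (-1.7955)^2/5 + (4.7417)^2/9 + (4.1646)^2/7
  = 0.6448 + 2.4982 + 2.4777 = 5.6207
Step 3: Objective decrease = 0.5 * g^T H^(-1) g = 2.8103


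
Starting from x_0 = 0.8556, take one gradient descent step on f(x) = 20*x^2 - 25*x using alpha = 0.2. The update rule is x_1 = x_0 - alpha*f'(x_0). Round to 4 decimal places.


We compute the gradient at x_0 and apply the update.
f'(x) = 40*x - 25
f'(0.8556) = 40*0.8556 - 25 = 9.224
x_1 = 0.8556 - 0.2*9.224 = -0.9892


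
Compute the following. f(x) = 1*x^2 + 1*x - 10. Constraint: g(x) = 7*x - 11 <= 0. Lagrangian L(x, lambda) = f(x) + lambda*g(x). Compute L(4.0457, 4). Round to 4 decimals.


Step 1: Evaluate f(x).
f(4.0457) = 1*4.0457^2 + 1*4.0457 - 10 = 10.4134
Step 2: Evaluate g(x).
g(4.0457) = 7*4.0457 - 11 = 17.3199
Step 3: Compute Lagrangian.
L = 10.4134 + 4*17.3199 = 79.693


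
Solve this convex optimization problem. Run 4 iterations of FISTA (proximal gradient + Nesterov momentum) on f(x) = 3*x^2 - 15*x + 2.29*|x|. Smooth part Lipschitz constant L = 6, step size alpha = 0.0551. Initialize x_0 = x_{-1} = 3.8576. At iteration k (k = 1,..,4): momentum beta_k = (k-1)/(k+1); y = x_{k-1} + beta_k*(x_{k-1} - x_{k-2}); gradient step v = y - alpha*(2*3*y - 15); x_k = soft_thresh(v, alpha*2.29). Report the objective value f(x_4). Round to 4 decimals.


FISTA on f(x) = 3*x^2 - 15*x + 2.29*|x|
L = 6, alpha = 0.0551
Iteration 1: beta = 0.0, y = 3.8576 + 0.0*(3.8576 - 3.8576) = 3.8576
  grad(y) = 8.1456, v = y - alpha*grad = 3.4088
  prox(v) = soft_thresh(3.4088, 0.1262) = 3.2826
Iteration 2: beta = 0.3333, y = 3.2826 + 0.3333*(3.2826 - 3.8576) = 3.0909
  grad(y) = 3.5456, v = y - alpha*grad = 2.8956
  prox(v) = soft_thresh(2.8956, 0.1262) = 2.7694
Iteration 3: beta = 0.5, y = 2.7694 + 0.5*(2.7694 - 3.2826) = 2.5128
  grad(y) = 0.0767, v = y - alpha*grad = 2.5086
  prox(v) = soft_thresh(2.5086, 0.1262) = 2.3824
Iteration 4: beta = 0.6, y = 2.3824 + 0.6*(2.3824 - 2.7694) = 2.1502
  grad(y) = -2.099, v = y - alpha*grad = 2.2658
  prox(v) = soft_thresh(2.2658, 0.1262) = 2.1396
f(x_4) = 3*2.1396^2 - 15*2.1396 + 2.29*|2.1396| = -13.4606


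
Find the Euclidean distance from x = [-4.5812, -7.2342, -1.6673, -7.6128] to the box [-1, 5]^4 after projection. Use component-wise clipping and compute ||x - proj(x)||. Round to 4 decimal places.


Project each component onto [-1, 5].
clip(-4.5812) = -1.0, clip(-7.2342) = -1.0, clip(-1.6673) = -1.0, clip(-7.6128) = -1.0
Projection = [-1.0, -1.0, -1.0, -1.0]
Squared diffs: [12.825, 38.8652, 0.4453, 43.7291]
Distance = sqrt(95.8646) = 9.791


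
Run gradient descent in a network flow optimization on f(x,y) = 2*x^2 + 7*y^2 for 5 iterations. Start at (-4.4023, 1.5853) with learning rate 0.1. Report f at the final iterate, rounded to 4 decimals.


Gradient descent on f(x,y) = 2*x^2 + 7*y^2.
Starting point: (-4.4023, 1.5853), alpha = 0.1
Step 1: grad_x = 2*2*-4.4023 = -17.6092, grad_y = 2*7*1.5853 = 22.1942
  x_1 = -4.4023 - 0.1*-17.6092 = -2.6414
  y_1 = 1.5853 - 0.1*22.1942 = -0.6341
Step 2: grad_x = 2*2*-2.6414 = -10.5655, grad_y = 2*7*-0.6341 = -8.8777
  x_2 = -2.6414 - 0.1*-10.5655 = -1.5848
  y_2 = -0.6341 - 0.1*-8.8777 = 0.2536
Step 3: grad_x = 2*2*-1.5848 = -6.3393, grad_y = 2*7*0.2536 = 3.5511
  x_3 = -1.5848 - 0.1*-6.3393 = -0.9509
  y_3 = 0.2536 - 0.1*3.5511 = -0.1015
Step 4: grad_x = 2*2*-0.9509 = -3.8036, grad_y = 2*7*-0.1015 = -1.4204
  x_4 = -0.9509 - 0.1*-3.8036 = -0.5705
  y_4 = -0.1015 - 0.1*-1.4204 = 0.0406
Step 5: grad_x = 2*2*-0.5705 = -2.2822, grad_y = 2*7*0.0406 = 0.5682
  x_5 = -0.5705 - 0.1*-2.2822 = -0.3423
  y_5 = 0.0406 - 0.1*0.5682 = -0.0162
f(-0.3423, -0.0162) = 2*(-0.3423)^2 + 7*(-0.0162)^2 = 0.2362


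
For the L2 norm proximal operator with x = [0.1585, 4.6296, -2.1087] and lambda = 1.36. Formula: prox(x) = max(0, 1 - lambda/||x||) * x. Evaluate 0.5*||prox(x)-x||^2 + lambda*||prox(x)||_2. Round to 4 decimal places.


Step 1: Compute ||x||.
||x|| = 5.0897
Step 2: Compute scaling factor.
scale = max(0, 1 - 1.36/5.0897) = 0.7328
Step 3: prox(x) = [0.1161, 3.3925, -1.5452]
||prox(x)|| = 3.7297
Step 4: Proximal objective.
0.5*||prox-x||^2 = 0.9248
lambda*||prox|| = 5.0724
Total = 5.9972


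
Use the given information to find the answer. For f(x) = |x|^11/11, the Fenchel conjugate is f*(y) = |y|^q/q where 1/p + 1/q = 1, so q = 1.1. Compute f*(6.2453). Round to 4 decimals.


The conjugate exponent q satisfies 1/p + 1/q = 1.
p = 11, so q = 11/(11 - 1) = 1.1
|y|^q = 6.2453^1.1 = 7.5008
f*(6.2453) = 7.5008 / 1.1 = 6.8189


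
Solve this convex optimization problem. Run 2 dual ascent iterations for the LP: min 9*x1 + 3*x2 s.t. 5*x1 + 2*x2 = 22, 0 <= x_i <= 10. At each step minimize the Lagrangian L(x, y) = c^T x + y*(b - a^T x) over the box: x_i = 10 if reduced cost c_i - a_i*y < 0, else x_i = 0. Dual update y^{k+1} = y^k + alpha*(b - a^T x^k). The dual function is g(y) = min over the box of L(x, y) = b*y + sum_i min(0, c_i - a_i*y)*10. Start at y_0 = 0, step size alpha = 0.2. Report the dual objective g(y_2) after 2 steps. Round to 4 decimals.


Dual ascent for LP: min 9*x1 + 3*x2, 5*x1 + 2*x2 = 22, 0 <= x_i <= 10
Step 1: y^k = 0.0, reduced costs: (9.0, 3.0)
  x^k = (0.0, 0.0), subgradient = b - a^T x = 22.0
  y^{k+1} = 0.0 + 0.2*22.0 = 4.4
Step 2: y^k = 4.4, reduced costs: (-13.0, -5.8)
  x^k = (10.0, 10.0), subgradient = b - a^T x = -48.0
  y^{k+1} = 4.4 + 0.2*-48.0 = -5.2
Dual objective at y_2 = -5.2: reduced costs (35.0, 13.4), box minimizer x = (0.0, 0.0)
g(y_2) = b*y + (c1 - a1*y)*x1 + (c2 - a2*y)*x2 = 22*(-5.2) + 35.0*0.0 + 13.4*0.0 = -114.4 + 0.0 + 0.0 = -114.4


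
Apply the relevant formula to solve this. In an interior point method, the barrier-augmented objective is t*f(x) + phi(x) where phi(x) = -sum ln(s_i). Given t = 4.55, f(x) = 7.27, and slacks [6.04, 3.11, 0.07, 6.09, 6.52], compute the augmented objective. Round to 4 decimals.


Step 1: Compute log-barrier.
ln values: [1.7984, 1.1346, -2.6593, 1.8066, 1.8749]
phi = -(1.7984 + 1.1346 - 2.6593 + 1.8066 + 1.8749) = -3.9553
Step 2: Compute augmented objective.
t*f(x) = 4.55*7.27 = 33.0785
Total = 33.0785 - 3.9553 = 29.1232


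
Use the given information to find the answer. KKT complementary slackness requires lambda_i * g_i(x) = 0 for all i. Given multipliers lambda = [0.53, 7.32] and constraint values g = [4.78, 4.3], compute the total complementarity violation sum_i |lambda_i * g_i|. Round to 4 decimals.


KKT complementary slackness check:
lambda_1 * g_1 = 0.53 * 4.78 = 2.5334
lambda_2 * g_2 = 7.32 * 4.3 = 31.476
Total violation = 2.5334 + 31.476 = 34.0094


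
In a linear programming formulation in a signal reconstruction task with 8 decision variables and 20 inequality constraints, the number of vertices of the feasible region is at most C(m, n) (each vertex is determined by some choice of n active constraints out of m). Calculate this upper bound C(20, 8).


Each vertex corresponds to some choice of n active constraints out of m, so the number of vertices is at most C(m, n) = m! / (n!(m-n)!).
m = 20, n = 8
Numerator: 20 * 19 * 18 * 17 * 16 * 15 * 14 * 13
Denominator: 8! = 40320
C(20, 8) = 125970


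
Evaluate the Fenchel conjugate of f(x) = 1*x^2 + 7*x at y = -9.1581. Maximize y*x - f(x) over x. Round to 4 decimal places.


f*(y) = sup_x {y*x - a*x^2 - b*x} = sup_x {(y-b)*x - a*x^2}
FOC: (y - b) - 2a*x = 0 => x* = (y - b)/(2a)
x* = (-9.1581 - 7)/(2*1) = -8.0791
f*(-9.1581) = (y-b)^2/(4a) = (-9.1581 - 7)^2/(4*1)
= 261.0842/4 = 65.271


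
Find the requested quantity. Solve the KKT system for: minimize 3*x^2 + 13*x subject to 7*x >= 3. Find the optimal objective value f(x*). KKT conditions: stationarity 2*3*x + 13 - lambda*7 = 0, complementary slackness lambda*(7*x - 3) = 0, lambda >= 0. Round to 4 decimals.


Step 1: Try lambda = 0 (constraint inactive).
x_unc = -13/(2*3) = -2.1667
Check: 7*-2.1667 = -15.1669 < 3 -- violated!
Step 2: Constraint must be active: 7*x = 3
x* = 3/7 = 0.4286 (rounded; the exact value 3/7 is used below)
lambda = (2*3*(3/7) + 13)/7 = 2.2245
Step 3: Compute optimal value.
f(x*) = 3*(3/7)^2 + 13*(3/7) = 6.1224


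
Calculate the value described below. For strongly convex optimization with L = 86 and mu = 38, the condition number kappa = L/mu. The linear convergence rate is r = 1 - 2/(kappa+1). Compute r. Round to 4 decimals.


Step 1: Compute the condition number.
kappa = L/mu = 86/38 = 2.2632
Step 2: Compute the convergence rate.
r = 1 - 2/(kappa + 1) = 1 - 2*mu/(L + mu) = (L - mu)/(L + mu) = 48/124 = 0.3871


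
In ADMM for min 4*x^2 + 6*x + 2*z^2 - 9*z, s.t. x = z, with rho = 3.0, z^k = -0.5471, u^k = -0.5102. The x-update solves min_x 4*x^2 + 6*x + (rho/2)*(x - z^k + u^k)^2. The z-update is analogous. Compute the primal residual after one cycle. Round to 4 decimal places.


ADMM iteration with rho = 3.0, z^k = -0.5471, u^k = -0.5102
Step 1: x-update.
Minimize 4*x^2 + 6*x + (3.0/2)*(x + 0.5471 - 0.5102)^2
FOC: (2*4 + 3.0)*x = -6 + 3.0*(-0.5471 + 0.5102)
x^{k+1} = -0.5555
Step 2: z-update.
Minimize 2*z^2 - 9*z + (3.0/2)*(-0.5555 - z - 0.5102)^2
FOC: (2*2 + 3.0)*z = 9 + 3.0*(-0.5555 - 0.5102)
z^{k+1} = 0.829
Step 3: u-update.
u^{k+1} = -0.5102 - 0.5555 - 0.829 = -1.8947
Step 4: Primal residual = |-0.5555 - 0.829| = 1.3845


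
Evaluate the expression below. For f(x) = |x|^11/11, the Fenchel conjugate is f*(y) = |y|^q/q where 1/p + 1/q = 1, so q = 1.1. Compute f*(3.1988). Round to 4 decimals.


The conjugate exponent q satisfies 1/p + 1/q = 1.
p = 11, so q = 11/(11 - 1) = 1.1
|y|^q = 3.1988^1.1 = 3.5932
f*(3.1988) = 3.5932 / 1.1 = 3.2666


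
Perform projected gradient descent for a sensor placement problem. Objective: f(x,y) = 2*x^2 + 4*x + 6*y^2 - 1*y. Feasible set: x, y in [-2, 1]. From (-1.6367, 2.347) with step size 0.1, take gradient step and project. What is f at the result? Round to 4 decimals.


Step 1: Compute gradient at (-1.6367, 2.347).
grad_x = 2*2*-1.6367 + 4 = -2.5468
grad_y = 2*6*2.347 - 1 = 27.164
Step 2: Gradient step.
x_raw = -1.6367 - 0.1*-2.5468 = -1.382
y_raw = 2.347 - 0.1*27.164 = -0.3694
Step 3: Project onto [-2, 1].
x_proj = clip(-1.382) = -1.382
y_proj = clip(-0.3694) = -0.3694
Step 4: Evaluate f.
f(-1.382, -0.3694) = -0.52


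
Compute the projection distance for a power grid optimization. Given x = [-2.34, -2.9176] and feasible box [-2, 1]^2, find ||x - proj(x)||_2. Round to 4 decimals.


Project each component onto [-2, 1].
clip(-2.34) = -2.0, clip(-2.9176) = -2.0
Projection = [-2.0, -2.0]
Squared diffs: [0.1156, 0.842]
Distance = sqrt(0.9576) = 0.9786


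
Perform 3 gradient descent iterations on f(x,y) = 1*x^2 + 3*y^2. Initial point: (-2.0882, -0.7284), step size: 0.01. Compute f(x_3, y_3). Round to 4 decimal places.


Gradient descent on f(x,y) = 1*x^2 + 3*y^2.
Starting point: (-2.0882, -0.7284), alpha = 0.01
Step 1: grad_x = 2*1*-2.0882 = -4.1764, grad_y = 2*3*-0.7284 = -4.3704
  x_1 = -2.0882 - 0.01*-4.1764 = -2.0464
  y_1 = -0.7284 - 0.01*-4.3704 = -0.6847
Step 2: grad_x = 2*1*-2.0464 = -4.0929, grad_y = 2*3*-0.6847 = -4.1082
  x_2 = -2.0464 - 0.01*-4.0929 = -2.0055
  y_2 = -0.6847 - 0.01*-4.1082 = -0.6436
Step 3: grad_x = 2*1*-2.0055 = -4.011, grad_y = 2*3*-0.6436 = -3.8617
  x_3 = -2.0055 - 0.01*-4.011 = -1.9654
  y_3 = -0.6436 - 0.01*-3.8617 = -0.605
f(-1.9654, -0.605) = 1*(-1.9654)^2 + 3*(-0.605)^2 = 4.9609


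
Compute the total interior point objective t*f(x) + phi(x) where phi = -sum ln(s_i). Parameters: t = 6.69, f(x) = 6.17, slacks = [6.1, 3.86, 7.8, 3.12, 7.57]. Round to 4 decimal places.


Step 1: Compute log-barrier.
ln values: [1.8083, 1.3507, 2.0541, 1.1378, 2.0242]
phi = -(1.8083 + 1.3507 + 2.0541 + 1.1378 + 2.0242) = -8.3751
Step 2: Compute augmented objective.
t*f(x) = 6.69*6.17 = 41.2773
Total = 41.2773 - 8.3751 = 32.9022


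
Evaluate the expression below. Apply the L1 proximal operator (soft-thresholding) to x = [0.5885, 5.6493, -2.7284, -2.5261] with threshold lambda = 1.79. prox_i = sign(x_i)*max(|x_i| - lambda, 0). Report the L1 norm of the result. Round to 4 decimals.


Soft-thresholding with lambda = 1.79:
prox(0.5885) = sign(0.5885)*max(|0.5885| - 1.79, 0) = 0.0
prox(5.6493) = sign(5.6493)*max(|5.6493| - 1.79, 0) = 3.8593
prox(-2.7284) = sign(-2.7284)*max(|-2.7284| - 1.79, 0) = -0.9384
prox(-2.5261) = sign(-2.5261)*max(|-2.5261| - 1.79, 0) = -0.7361
prox(x) = [0.0, 3.8593, -0.9384, -0.7361]
||prox(x)||_1 = 0.0 + 3.8593 + 0.9384 + 0.7361 = 5.5338


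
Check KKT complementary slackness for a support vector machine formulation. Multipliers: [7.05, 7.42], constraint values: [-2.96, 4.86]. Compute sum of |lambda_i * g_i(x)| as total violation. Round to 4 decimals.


KKT complementary slackness check:
lambda_1 * g_1 = 7.05 * -2.96 = -20.868
lambda_2 * g_2 = 7.42 * 4.86 = 36.0612
Total violation = 20.868 + 36.0612 = 56.9292


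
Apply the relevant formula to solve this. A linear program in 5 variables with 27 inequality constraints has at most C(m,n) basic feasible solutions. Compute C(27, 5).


Each vertex corresponds to some choice of n active constraints out of m, so the number of vertices is at most C(m, n) = m! / (n!(m-n)!).
m = 27, n = 5
Numerator: 27 * 26 * 25 * 24 * 23
Denominator: 5! = 120
C(27, 5) = 80730


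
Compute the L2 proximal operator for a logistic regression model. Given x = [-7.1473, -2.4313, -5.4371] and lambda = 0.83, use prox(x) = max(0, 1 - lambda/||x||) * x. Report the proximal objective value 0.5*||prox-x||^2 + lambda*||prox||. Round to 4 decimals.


Step 1: Compute ||x||.
||x|| = 9.3036
Step 2: Compute scaling factor.
scale = max(0, 1 - 0.83/9.3036) = 0.9108
Step 3: prox(x) = [-6.5097, -2.2144, -4.952]
||prox(x)|| = 8.4736
Step 4: Proximal objective.
0.5*||prox-x||^2 = 0.3445
lambda*||prox|| = 7.0331
Total = 7.3775


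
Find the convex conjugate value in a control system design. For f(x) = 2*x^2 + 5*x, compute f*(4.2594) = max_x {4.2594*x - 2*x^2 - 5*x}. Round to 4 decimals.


f*(y) = sup_x {y*x - a*x^2 - b*x} = sup_x {(y-b)*x - a*x^2}
FOC: (y - b) - 2a*x = 0 => x* = (y - b)/(2a)
x* = (4.2594 - 5)/(2*2) = -0.1852
f*(4.2594) = (y-b)^2/(4a) = (4.2594 - 5)^2/(4*2)
= 0.5485/8 = 0.0686


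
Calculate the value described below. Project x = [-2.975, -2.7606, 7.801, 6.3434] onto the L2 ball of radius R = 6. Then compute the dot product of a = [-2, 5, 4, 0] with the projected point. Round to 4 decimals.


Step 1: Compute ||x|| (intermediates to 6 decimals).
||x|| = sqrt((-2.975)^2 + (-2.7606)^2 + 7.801^2 + 6.3434^2) = 10.842779
Step 2: Project.
Since ||x|| > R, scale = R/||x|| = 6/10.842779 = 0.553364, proj(x) = scale * x
proj(x) = [-1.646258, -1.527617, 4.316793, 3.510209]
Step 3: Dot product.
a^T * proj(x) = -2*(-1.646258) + 5*(-1.527617) + 4*4.316793 + 0*3.510209 = 12.9216


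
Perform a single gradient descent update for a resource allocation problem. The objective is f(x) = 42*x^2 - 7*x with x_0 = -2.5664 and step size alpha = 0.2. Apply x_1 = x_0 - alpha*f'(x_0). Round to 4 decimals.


We compute the gradient at x_0 and apply the update.
f'(x) = 84*x - 7
f'(-2.5664) = 84*-2.5664 - 7 = -222.5776
x_1 = -2.5664 - 0.2*-222.5776 = 41.9491


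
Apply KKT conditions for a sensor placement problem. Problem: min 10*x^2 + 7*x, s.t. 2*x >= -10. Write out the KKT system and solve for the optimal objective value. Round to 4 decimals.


Step 1: Try lambda = 0 (constraint inactive).
Stationarity: 2*10*x + 7 = 0
x* = -7/(2*10) = -0.35
Check constraint: 2*-0.35 = -0.7 >= -10 -- satisfied.
Step 2: Compute optimal value.
f(x*) = 10*(-0.35)^2 + 7*(-0.35) = -1.225


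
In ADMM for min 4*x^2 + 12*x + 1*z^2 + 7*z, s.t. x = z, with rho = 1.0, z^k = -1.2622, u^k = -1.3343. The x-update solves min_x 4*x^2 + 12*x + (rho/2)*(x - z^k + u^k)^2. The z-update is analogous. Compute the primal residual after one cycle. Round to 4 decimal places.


ADMM iteration with rho = 1.0, z^k = -1.2622, u^k = -1.3343
Step 1: x-update.
Minimize 4*x^2 + 12*x + (1.0/2)*(x + 1.2622 - 1.3343)^2
FOC: (2*4 + 1.0)*x = -12 + 1.0*(-1.2622 + 1.3343)
x^{k+1} = -1.3253
Step 2: z-update.
Minimize 1*z^2 + 7*z + (1.0/2)*(-1.3253 - z - 1.3343)^2
FOC: (2*1 + 1.0)*z = -7 + 1.0*(-1.3253 - 1.3343)
z^{k+1} = -3.2199
Step 3: u-update.
u^{k+1} = -1.3343 - 1.3253 + 3.2199 = 0.5603
Step 4: Primal residual = |-1.3253 + 3.2199| = 1.8946


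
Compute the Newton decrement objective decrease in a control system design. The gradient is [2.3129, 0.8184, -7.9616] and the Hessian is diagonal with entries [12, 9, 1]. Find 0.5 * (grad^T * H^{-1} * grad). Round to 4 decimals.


Step 1: H is diagonal, so H^(-1) * g = [0.1927, 0.0909, -7.9616].
Step 2: g^T H^(-1) g = sum_i g_i^2 / H_ii
  = (2.3129)^2/12 + (0.8184)^2/9 + (-7.9616)^2/1
  = 0.4458 + 0.0744 + 63.3871 = 63.9073
Step 3: Objective decrease = 0.5 * g^T H^(-1) g = 31.9536


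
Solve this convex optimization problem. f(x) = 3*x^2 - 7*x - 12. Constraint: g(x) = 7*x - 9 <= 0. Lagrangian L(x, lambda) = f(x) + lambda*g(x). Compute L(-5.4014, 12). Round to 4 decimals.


Step 1: Evaluate f(x).
f(-5.4014) = 3*(-5.4014)^2 - 7*(-5.4014) - 12 = 113.3352
Step 2: Evaluate g(x).
g(-5.4014) = 7*-5.4014 - 9 = -46.8098
Step 3: Compute Lagrangian.
L = 113.3352 + 12*-46.8098 = -448.3824


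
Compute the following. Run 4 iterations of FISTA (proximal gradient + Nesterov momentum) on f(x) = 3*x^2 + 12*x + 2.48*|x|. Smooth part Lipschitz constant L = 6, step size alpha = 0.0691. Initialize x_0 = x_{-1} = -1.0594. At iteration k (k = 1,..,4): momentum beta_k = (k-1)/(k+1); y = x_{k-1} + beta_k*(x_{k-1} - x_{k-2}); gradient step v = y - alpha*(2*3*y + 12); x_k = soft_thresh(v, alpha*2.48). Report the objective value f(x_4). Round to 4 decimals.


FISTA on f(x) = 3*x^2 + 12*x + 2.48*|x|
L = 6, alpha = 0.0691
Iteration 1: beta = 0.0, y = -1.0594 + 0.0*(-1.0594 + 1.0594) = -1.0594
  grad(y) = 5.6436, v = y - alpha*grad = -1.4494
  prox(v) = soft_thresh(-1.4494, 0.1714) = -1.278
Iteration 2: beta = 0.3333, y = -1.278 + 0.3333*(-1.278 + 1.0594) = -1.3509
  grad(y) = 3.8948, v = y - alpha*grad = -1.62
  prox(v) = soft_thresh(-1.62, 0.1714) = -1.4486
Iteration 3: beta = 0.5, y = -1.4486 + 0.5*(-1.4486 + 1.278) = -1.5339
  grad(y) = 2.7963, v = y - alpha*grad = -1.7272
  prox(v) = soft_thresh(-1.7272, 0.1714) = -1.5558
Iteration 4: beta = 0.6, y = -1.5558 + 0.6*(-1.5558 + 1.4486) = -1.6201
  grad(y) = 2.2794, v = y - alpha*grad = -1.7776
  prox(v) = soft_thresh(-1.7776, 0.1714) = -1.6062
f(x_4) = 3*(-1.6062)^2 + 12*(-1.6062) + 2.48*|-1.6062| = -7.5514


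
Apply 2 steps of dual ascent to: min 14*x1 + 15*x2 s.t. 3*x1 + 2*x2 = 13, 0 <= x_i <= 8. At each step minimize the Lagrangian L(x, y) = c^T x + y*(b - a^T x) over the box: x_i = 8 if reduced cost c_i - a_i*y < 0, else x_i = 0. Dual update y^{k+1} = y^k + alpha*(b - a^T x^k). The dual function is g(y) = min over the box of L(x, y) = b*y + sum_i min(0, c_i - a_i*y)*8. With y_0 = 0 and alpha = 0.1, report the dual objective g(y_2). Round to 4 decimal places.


Dual ascent for LP: min 14*x1 + 15*x2, 3*x1 + 2*x2 = 13, 0 <= x_i <= 8
Step 1: y^k = 0.0, reduced costs: (14.0, 15.0)
  x^k = (0.0, 0.0), subgradient = b - a^T x = 13.0
  y^{k+1} = 0.0 + 0.1*13.0 = 1.3
Step 2: y^k = 1.3, reduced costs: (10.1, 12.4)
  x^k = (0.0, 0.0), subgradient = b - a^T x = 13.0
  y^{k+1} = 1.3 + 0.1*13.0 = 2.6
Dual objective at y_2 = 2.6: reduced costs (6.2, 9.8), box minimizer x = (0.0, 0.0)
g(y_2) = b*y + (c1 - a1*y)*x1 + (c2 - a2*y)*x2 = 13*2.6 + 6.2*0.0 + 9.8*0.0 = 33.8 + 0.0 + 0.0 = 33.8


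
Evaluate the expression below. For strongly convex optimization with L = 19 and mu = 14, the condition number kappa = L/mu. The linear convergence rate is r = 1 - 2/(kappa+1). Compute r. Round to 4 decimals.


Step 1: Compute the condition number.
kappa = L/mu = 19/14 = 1.3571
Step 2: Compute the convergence rate.
r = 1 - 2/(kappa + 1) = 1 - 2*mu/(L + mu) = (L - mu)/(L + mu) = 5/33 = 0.1515


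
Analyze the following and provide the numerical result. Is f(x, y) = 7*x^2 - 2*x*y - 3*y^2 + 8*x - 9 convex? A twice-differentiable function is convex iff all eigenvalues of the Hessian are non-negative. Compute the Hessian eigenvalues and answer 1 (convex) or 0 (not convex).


The Hessian of f(x,y) = 7*x^2 - 2*x*y - 3*y^2 + 8*x - 9 is:
H = [[14, -2], [-2, -6]]
Trace = 14 - 6 = 8
Determinant = 14*-6 - (-2)^2 = -88
Discriminant = (8)^2 - 4*-88 = 416.0
Eigenvalues: lambda_1 = -6.198, lambda_2 = 14.198
The function is not convex.

0


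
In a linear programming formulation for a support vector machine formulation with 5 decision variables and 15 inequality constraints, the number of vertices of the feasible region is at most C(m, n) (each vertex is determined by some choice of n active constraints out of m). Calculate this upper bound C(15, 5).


Each vertex corresponds to some choice of n active constraints out of m, so the number of vertices is at most C(m, n) = m! / (n!(m-n)!).
m = 15, n = 5
Numerator: 15 * 14 * 13 * 12 * 11
Denominator: 5! = 120
C(15, 5) = 3003


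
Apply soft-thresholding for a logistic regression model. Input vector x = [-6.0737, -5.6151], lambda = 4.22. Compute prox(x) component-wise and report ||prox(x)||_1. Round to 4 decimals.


Soft-thresholding with lambda = 4.22:
prox(-6.0737) = sign(-6.0737)*max(|-6.0737| - 4.22, 0) = -1.8537
prox(-5.6151) = sign(-5.6151)*max(|-5.6151| - 4.22, 0) = -1.3951
prox(x) = [-1.8537, -1.3951]
||prox(x)||_1 = 1.8537 + 1.3951 = 3.2488


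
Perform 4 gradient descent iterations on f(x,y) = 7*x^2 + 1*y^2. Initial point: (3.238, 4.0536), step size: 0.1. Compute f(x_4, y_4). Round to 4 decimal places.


Gradient descent on f(x,y) = 7*x^2 + 1*y^2.
Starting point: (3.238, 4.0536), alpha = 0.1
Step 1: grad_x = 2*7*3.238 = 45.332, grad_y = 2*1*4.0536 = 8.1072
  x_1 = 3.238 - 0.1*45.332 = -1.2952
  y_1 = 4.0536 - 0.1*8.1072 = 3.2429
Step 2: grad_x = 2*7*-1.2952 = -18.1328, grad_y = 2*1*3.2429 = 6.4858
  x_2 = -1.2952 - 0.1*-18.1328 = 0.5181
  y_2 = 3.2429 - 0.1*6.4858 = 2.5943
Step 3: grad_x = 2*7*0.5181 = 7.2531, grad_y = 2*1*2.5943 = 5.1886
  x_3 = 0.5181 - 0.1*7.2531 = -0.2072
  y_3 = 2.5943 - 0.1*5.1886 = 2.0754
Step 4: grad_x = 2*7*-0.2072 = -2.9012, grad_y = 2*1*2.0754 = 4.1509
  x_4 = -0.2072 - 0.1*-2.9012 = 0.0829
  y_4 = 2.0754 - 0.1*4.1509 = 1.6604
f(0.0829, 1.6604) = 7*0.0829^2 + 1*1.6604^2 = 2.8049


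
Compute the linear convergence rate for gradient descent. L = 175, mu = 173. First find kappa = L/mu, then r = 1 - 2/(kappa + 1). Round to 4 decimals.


Step 1: Compute the condition number.
kappa = L/mu = 175/173 = 1.0116
Step 2: Compute the convergence rate.
r = 1 - 2/(kappa + 1) = 1 - 2*mu/(L + mu) = (L - mu)/(L + mu) = 2/348 = 0.0057


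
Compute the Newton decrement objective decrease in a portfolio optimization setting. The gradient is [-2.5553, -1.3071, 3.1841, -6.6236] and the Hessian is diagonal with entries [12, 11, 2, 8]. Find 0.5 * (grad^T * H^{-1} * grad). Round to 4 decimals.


Step 1: H is diagonal, so H^(-1) * g = [-0.2129, -0.1188, 1.5921, -0.828].
Step 2: g^T H^(-1) g = sum_i g_i^2 / H_ii
  = (-2.5553)^2/12 + (-1.3071)^2/11 + (3.1841)^2/2 + (-6.6236)^2/8
  = 0.5441 + 0.1553 + 5.0692 + 5.484 = 11.2527
Step 3: Objective decrease = 0.5 * g^T H^(-1) g = 5.6264


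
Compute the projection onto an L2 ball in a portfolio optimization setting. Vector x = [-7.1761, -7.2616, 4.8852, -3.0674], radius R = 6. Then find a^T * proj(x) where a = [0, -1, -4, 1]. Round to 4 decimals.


Step 1: Compute ||x|| (intermediates to 6 decimals).
||x|| = sqrt((-7.1761)^2 + (-7.2616)^2 + 4.8852^2 + (-3.0674)^2) = 11.726098
Step 2: Project.
Since ||x|| > R, scale = R/||x|| = 6/11.726098 = 0.511679, proj(x) = scale * x
proj(x) = [-3.67186, -3.715608, 2.499654, -1.569524]
Step 3: Dot product.
a^T * proj(x) = 0*(-3.67186) - 1*(-3.715608) - 4*2.499654 + 1*(-1.569524) = -7.8525


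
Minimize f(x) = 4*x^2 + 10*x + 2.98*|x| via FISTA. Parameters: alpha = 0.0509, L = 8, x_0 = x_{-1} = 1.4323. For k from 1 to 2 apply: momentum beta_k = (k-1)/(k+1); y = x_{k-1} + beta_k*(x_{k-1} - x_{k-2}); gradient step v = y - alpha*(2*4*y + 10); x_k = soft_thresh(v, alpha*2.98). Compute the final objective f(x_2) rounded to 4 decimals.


FISTA on f(x) = 4*x^2 + 10*x + 2.98*|x|
L = 8, alpha = 0.0509
Iteration 1: beta = 0.0, y = 1.4323 + 0.0*(1.4323 - 1.4323) = 1.4323
  grad(y) = 21.4584, v = y - alpha*grad = 0.3401
  prox(v) = soft_thresh(0.3401, 0.1517) = 0.1884
Iteration 2: beta = 0.3333, y = 0.1884 + 0.3333*(0.1884 - 1.4323) = -0.2263
  grad(y) = 8.19, v = y - alpha*grad = -0.6431
  prox(v) = soft_thresh(-0.6431, 0.1517) = -0.4914
f(x_2) = 4*(-0.4914)^2 + 10*(-0.4914) + 2.98*|-0.4914| = -2.4839


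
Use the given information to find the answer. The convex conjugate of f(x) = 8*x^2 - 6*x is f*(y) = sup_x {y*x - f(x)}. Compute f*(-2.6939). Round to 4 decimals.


f*(y) = sup_x {y*x - a*x^2 - b*x} = sup_x {(y-b)*x - a*x^2}
FOC: (y - b) - 2a*x = 0 => x* = (y - b)/(2a)
x* = (-2.6939 + 6)/(2*8) = 0.2066
f*(-2.6939) = (y-b)^2/(4a) = (-2.6939 + 6)^2/(4*8)
= 10.9303/32 = 0.3416


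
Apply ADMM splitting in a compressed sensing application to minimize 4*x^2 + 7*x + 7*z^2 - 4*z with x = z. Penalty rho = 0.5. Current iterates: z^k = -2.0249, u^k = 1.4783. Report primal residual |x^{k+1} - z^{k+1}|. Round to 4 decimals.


ADMM iteration with rho = 0.5, z^k = -2.0249, u^k = 1.4783
Step 1: x-update.
Minimize 4*x^2 + 7*x + (0.5/2)*(x + 2.0249 + 1.4783)^2
FOC: (2*4 + 0.5)*x = -7 + 0.5*(-2.0249 - 1.4783)
x^{k+1} = -1.0296
Step 2: z-update.
Minimize 7*z^2 - 4*z + (0.5/2)*(-1.0296 - z + 1.4783)^2
FOC: (2*7 + 0.5)*z = 4 + 0.5*(-1.0296 + 1.4783)
z^{k+1} = 0.2913
Step 3: u-update.
u^{k+1} = 1.4783 - 1.0296 - 0.2913 = 0.1574
Step 4: Primal residual = |-1.0296 - 0.2913| = 1.3209


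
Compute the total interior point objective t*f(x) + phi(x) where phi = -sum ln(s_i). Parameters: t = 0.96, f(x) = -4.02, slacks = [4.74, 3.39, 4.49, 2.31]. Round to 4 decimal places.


Step 1: Compute log-barrier.
ln values: [1.556, 1.2208, 1.5019, 0.8372]
phi = -(1.556 + 1.2208 + 1.5019 + 0.8372) = -5.116
Step 2: Compute augmented objective.
t*f(x) = 0.96*-4.02 = -3.8592
Total = -3.8592 - 5.116 = -8.9752


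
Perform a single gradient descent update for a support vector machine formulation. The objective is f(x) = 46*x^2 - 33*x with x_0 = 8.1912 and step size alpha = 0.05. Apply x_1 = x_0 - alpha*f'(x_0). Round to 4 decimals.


We compute the gradient at x_0 and apply the update.
f'(x) = 92*x - 33
f'(8.1912) = 92*8.1912 - 33 = 720.5904
x_1 = 8.1912 - 0.05*720.5904 = -27.8383


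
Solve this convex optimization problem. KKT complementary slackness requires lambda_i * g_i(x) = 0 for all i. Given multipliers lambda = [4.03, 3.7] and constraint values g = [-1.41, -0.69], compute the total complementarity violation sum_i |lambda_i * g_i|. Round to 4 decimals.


KKT complementary slackness check:
lambda_1 * g_1 = 4.03 * -1.41 = -5.6823
lambda_2 * g_2 = 3.7 * -0.69 = -2.553
Total violation = 5.6823 + 2.553 = 8.2353


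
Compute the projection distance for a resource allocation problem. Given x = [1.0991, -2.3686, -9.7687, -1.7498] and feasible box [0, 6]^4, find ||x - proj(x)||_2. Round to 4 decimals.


Project each component onto [0, 6].
clip(1.0991) = 1.0991, clip(-2.3686) = 0.0, clip(-9.7687) = 0.0, clip(-1.7498) = 0.0
Projection = [1.0991, 0.0, 0.0, 0.0]
Squared diffs: [0.0, 5.6103, 95.4275, 3.0618]
Distance = sqrt(104.0996) = 10.2029


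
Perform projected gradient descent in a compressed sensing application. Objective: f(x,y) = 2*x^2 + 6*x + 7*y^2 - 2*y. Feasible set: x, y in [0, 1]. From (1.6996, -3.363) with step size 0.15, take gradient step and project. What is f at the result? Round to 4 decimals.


Step 1: Compute gradient at (1.6996, -3.363).
grad_x = 2*2*1.6996 + 6 = 12.7984
grad_y = 2*7*-3.363 - 2 = -49.082
Step 2: Gradient step.
x_raw = 1.6996 - 0.15*12.7984 = -0.2202
y_raw = -3.363 - 0.15*-49.082 = 3.9993
Step 3: Project onto [0, 1].
x_proj = clip(-0.2202) = 0.0
y_proj = clip(3.9993) = 1.0
Step 4: Evaluate f.
f(0.0, 1.0) = 5.0


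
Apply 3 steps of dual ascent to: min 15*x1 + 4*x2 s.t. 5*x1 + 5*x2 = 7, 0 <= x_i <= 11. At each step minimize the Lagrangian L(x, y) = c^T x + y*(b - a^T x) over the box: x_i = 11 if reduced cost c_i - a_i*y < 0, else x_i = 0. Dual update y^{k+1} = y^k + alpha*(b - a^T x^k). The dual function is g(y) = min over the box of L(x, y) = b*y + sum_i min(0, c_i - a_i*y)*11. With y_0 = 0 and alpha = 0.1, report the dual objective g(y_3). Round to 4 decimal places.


Dual ascent for LP: min 15*x1 + 4*x2, 5*x1 + 5*x2 = 7, 0 <= x_i <= 11
Step 1: y^k = 0.0, reduced costs: (15.0, 4.0)
  x^k = (0.0, 0.0), subgradient = b - a^T x = 7.0
  y^{k+1} = 0.0 + 0.1*7.0 = 0.7
Step 2: y^k = 0.7, reduced costs: (11.5, 0.5)
  x^k = (0.0, 0.0), subgradient = b - a^T x = 7.0
  y^{k+1} = 0.7 + 0.1*7.0 = 1.4
Step 3: y^k = 1.4, reduced costs: (8.0, -3.0)
  x^k = (0.0, 11.0), subgradient = b - a^T x = -48.0
  y^{k+1} = 1.4 + 0.1*-48.0 = -3.4
Dual objective at y_3 = -3.4: reduced costs (32.0, 21.0), box minimizer x = (0.0, 0.0)
g(y_3) = b*y + (c1 - a1*y)*x1 + (c2 - a2*y)*x2 = 7*(-3.4) + 32.0*0.0 + 21.0*0.0 = -23.8 + 0.0 + 0.0 = -23.8


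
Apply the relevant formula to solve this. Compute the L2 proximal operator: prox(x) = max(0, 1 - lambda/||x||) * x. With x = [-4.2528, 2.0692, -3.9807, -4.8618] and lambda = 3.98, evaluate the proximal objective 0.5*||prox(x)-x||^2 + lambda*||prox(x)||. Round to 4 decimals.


Step 1: Compute ||x||.
||x|| = 7.8645
Step 2: Compute scaling factor.
scale = max(0, 1 - 3.98/7.8645) = 0.4939
Step 3: prox(x) = [-2.1006, 1.022, -1.9662, -2.4014]
||prox(x)|| = 3.8845
Step 4: Proximal objective.
0.5*||prox-x||^2 = 7.9202
lambda*||prox|| = 15.4603
Total = 23.3807


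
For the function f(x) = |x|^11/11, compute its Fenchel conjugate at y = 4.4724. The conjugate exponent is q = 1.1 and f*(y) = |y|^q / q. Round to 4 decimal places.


The conjugate exponent q satisfies 1/p + 1/q = 1.
p = 11, so q = 11/(11 - 1) = 1.1
|y|^q = 4.4724^1.1 = 5.1951
f*(4.4724) = 5.1951 / 1.1 = 4.7228


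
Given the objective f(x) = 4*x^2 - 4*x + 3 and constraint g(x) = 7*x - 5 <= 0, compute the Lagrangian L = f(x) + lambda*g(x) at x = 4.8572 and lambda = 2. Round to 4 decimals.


Step 1: Evaluate f(x).
f(4.8572) = 4*4.8572^2 - 4*4.8572 + 3 = 77.9408
Step 2: Evaluate g(x).
g(4.8572) = 7*4.8572 - 5 = 29.0004
Step 3: Compute Lagrangian.
L = 77.9408 + 2*29.0004 = 135.9416


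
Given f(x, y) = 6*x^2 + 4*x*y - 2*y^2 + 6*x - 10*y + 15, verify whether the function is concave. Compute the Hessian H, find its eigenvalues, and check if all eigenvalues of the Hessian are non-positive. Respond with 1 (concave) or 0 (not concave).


The Hessian of f(x,y) = 6*x^2 + 4*x*y - 2*y^2 + 6*x - 10*y + 15 is:
H = [[12, 4], [4, -4]]
Trace = 12 - 4 = 8
Determinant = 12*-4 - (4)^2 = -64
Discriminant = (8)^2 - 4*-64 = 320.0
Eigenvalues: lambda_1 = -4.9443, lambda_2 = 12.9443
The function is not concave.

0


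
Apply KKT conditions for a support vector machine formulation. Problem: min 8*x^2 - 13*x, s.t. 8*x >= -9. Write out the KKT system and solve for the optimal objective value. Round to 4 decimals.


Step 1: Try lambda = 0 (constraint inactive).
Stationarity: 2*8*x - 13 = 0
x* = 13/(2*8) = 0.8125
Check constraint: 8*0.8125 = 6.5 >= -9 -- satisfied.
Step 2: Compute optimal value.
f(x*) = 8*0.8125^2 - 13*0.8125 = -5.2813


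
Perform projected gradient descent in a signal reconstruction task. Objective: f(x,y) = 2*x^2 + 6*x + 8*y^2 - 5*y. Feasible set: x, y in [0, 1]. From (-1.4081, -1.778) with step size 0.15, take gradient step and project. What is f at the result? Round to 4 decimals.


Step 1: Compute gradient at (-1.4081, -1.778).
grad_x = 2*2*-1.4081 + 6 = 0.3676
grad_y = 2*8*-1.778 - 5 = -33.448
Step 2: Gradient step.
x_raw = -1.4081 - 0.15*0.3676 = -1.4632
y_raw = -1.778 - 0.15*-33.448 = 3.2392
Step 3: Project onto [0, 1].
x_proj = clip(-1.4632) = 0.0
y_proj = clip(3.2392) = 1.0
Step 4: Evaluate f.
f(0.0, 1.0) = 3.0


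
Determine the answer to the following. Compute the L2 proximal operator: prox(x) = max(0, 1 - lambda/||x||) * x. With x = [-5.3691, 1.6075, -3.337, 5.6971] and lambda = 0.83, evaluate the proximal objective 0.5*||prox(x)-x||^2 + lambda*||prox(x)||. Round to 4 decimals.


Step 1: Compute ||x||.
||x|| = 8.6605
Step 2: Compute scaling factor.
scale = max(0, 1 - 0.83/8.6605) = 0.9042
Step 3: prox(x) = [-4.8545, 1.4534, -3.0172, 5.1511]
||prox(x)|| = 7.8305
Step 4: Proximal objective.
0.5*||prox-x||^2 = 0.3445
lambda*||prox|| = 6.4993
Total = 6.8437


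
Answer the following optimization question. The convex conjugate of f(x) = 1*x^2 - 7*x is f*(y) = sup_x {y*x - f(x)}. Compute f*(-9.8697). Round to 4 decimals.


f*(y) = sup_x {y*x - a*x^2 - b*x} = sup_x {(y-b)*x - a*x^2}
FOC: (y - b) - 2a*x = 0 => x* = (y - b)/(2a)
x* = (-9.8697 + 7)/(2*1) = -1.4349
f*(-9.8697) = (y-b)^2/(4a) = (-9.8697 + 7)^2/(4*1)
= 8.2352/4 = 2.0588


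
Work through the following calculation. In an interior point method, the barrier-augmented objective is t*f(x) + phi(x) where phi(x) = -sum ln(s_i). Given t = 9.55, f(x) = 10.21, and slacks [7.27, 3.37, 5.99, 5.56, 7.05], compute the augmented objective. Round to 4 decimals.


Step 1: Compute log-barrier.
ln values: [1.9838, 1.2149, 1.7901, 1.7156, 1.953]
phi = -(1.9838 + 1.2149 + 1.7901 + 1.7156 + 1.953) = -8.6574
Step 2: Compute augmented objective.
t*f(x) = 9.55*10.21 = 97.5055
Total = 97.5055 - 8.6574 = 88.8481


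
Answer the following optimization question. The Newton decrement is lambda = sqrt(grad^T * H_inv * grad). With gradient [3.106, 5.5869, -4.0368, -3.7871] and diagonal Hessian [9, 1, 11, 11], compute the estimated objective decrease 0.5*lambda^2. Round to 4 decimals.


Step 1: H is diagonal, so H^(-1) * g = [0.3451, 5.5869, -0.367, -0.3443].
Step 2: g^T H^(-1) g = sum_i g_i^2 / H_ii
  = (3.106)^2/9 + (5.5869)^2/1 + (-4.0368)^2/11 + (-3.7871)^2/11
  = 1.0719 + 31.2135 + 1.4814 + 1.3038 = 35.0706
Step 3: Objective decrease = 0.5 * g^T H^(-1) g = 17.5353


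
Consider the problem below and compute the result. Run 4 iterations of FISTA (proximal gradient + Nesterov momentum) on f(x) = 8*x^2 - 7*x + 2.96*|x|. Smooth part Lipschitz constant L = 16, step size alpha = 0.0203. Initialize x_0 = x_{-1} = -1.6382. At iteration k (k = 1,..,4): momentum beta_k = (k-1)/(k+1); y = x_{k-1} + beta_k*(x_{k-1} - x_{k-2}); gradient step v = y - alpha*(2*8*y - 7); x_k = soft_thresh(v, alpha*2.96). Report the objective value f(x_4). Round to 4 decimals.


FISTA on f(x) = 8*x^2 - 7*x + 2.96*|x|
L = 16, alpha = 0.0203
Iteration 1: beta = 0.0, y = -1.6382 + 0.0*(-1.6382 + 1.6382) = -1.6382
  grad(y) = -33.2112, v = y - alpha*grad = -0.964
  prox(v) = soft_thresh(-0.964, 0.0601) = -0.9039
Iteration 2: beta = 0.3333, y = -0.9039 + 0.3333*(-0.9039 + 1.6382) = -0.6592
  grad(y) = -17.5467, v = y - alpha*grad = -0.303
  prox(v) = soft_thresh(-0.303, 0.0601) = -0.2429
Iteration 3: beta = 0.5, y = -0.2429 + 0.5*(-0.2429 + 0.9039) = 0.0876
  grad(y) = -5.5977, v = y - alpha*grad = 0.2013
  prox(v) = soft_thresh(0.2013, 0.0601) = 0.1412
Iteration 4: beta = 0.6, y = 0.1412 + 0.6*(0.1412 + 0.2429) = 0.3716
  grad(y) = -1.054, v = y - alpha*grad = 0.393
  prox(v) = soft_thresh(0.393, 0.0601) = 0.3329
f(x_4) = 8*0.3329^2 - 7*0.3329 + 2.96*|0.3329| = -0.4583


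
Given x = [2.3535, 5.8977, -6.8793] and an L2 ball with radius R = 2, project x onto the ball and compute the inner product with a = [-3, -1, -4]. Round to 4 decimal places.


Step 1: Compute ||x|| (intermediates to 6 decimals).
||x|| = sqrt(2.3535^2 + 5.8977^2 + (-6.8793)^2) = 9.361976
Step 2: Project.
Since ||x|| > R, scale = R/||x|| = 2/9.361976 = 0.21363, proj(x) = scale * x
proj(x) = [0.502778, 1.259926, -1.469625]
Step 3: Dot product.
a^T * proj(x) = -3*0.502778 - 1*1.259926 - 4*(-1.469625) = 3.1102


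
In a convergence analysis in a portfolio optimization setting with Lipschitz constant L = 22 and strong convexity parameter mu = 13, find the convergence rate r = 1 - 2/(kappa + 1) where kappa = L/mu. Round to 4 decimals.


Step 1: Compute the condition number.
kappa = L/mu = 22/13 = 1.6923
Step 2: Compute the convergence rate.
r = 1 - 2/(kappa + 1) = 1 - 2*mu/(L + mu) = (L - mu)/(L + mu) = 9/35 = 0.2571


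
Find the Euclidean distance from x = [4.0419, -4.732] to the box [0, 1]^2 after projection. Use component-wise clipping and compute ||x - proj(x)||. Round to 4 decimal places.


Project each component onto [0, 1].
clip(4.0419) = 1.0, clip(-4.732) = 0.0
Projection = [1.0, 0.0]
Squared diffs: [9.2532, 22.3918]
Distance = sqrt(31.645) = 5.6254


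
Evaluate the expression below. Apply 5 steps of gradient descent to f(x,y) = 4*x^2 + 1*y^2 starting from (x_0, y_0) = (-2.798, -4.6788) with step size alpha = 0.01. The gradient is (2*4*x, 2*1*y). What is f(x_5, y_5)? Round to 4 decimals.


Gradient descent on f(x,y) = 4*x^2 + 1*y^2.
Starting point: (-2.798, -4.6788), alpha = 0.01
Step 1: grad_x = 2*4*-2.798 = -22.384, grad_y = 2*1*-4.6788 = -9.3576
  x_1 = -2.798 - 0.01*-22.384 = -2.5742
  y_1 = -4.6788 - 0.01*-9.3576 = -4.5852
Step 2: grad_x = 2*4*-2.5742 = -20.5933, grad_y = 2*1*-4.5852 = -9.1704
  x_2 = -2.5742 - 0.01*-20.5933 = -2.3682
  y_2 = -4.5852 - 0.01*-9.1704 = -4.4935
Step 3: grad_x = 2*4*-2.3682 = -18.9458, grad_y = 2*1*-4.4935 = -8.987
  x_3 = -2.3682 - 0.01*-18.9458 = -2.1788
  y_3 = -4.4935 - 0.01*-8.987 = -4.4036
Step 4: grad_x = 2*4*-2.1788 = -17.4302, grad_y = 2*1*-4.4036 = -8.8073
  x_4 = -2.1788 - 0.01*-17.4302 = -2.0045
  y_4 = -4.4036 - 0.01*-8.8073 = -4.3156
Step 5: grad_x = 2*4*-2.0045 = -16.0357, grad_y = 2*1*-4.3156 = -8.6312
  x_5 = -2.0045 - 0.01*-16.0357 = -1.8441
  y_5 = -4.3156 - 0.01*-8.6312 = -4.2293
f(-1.8441, -4.2293) = 4*(-1.8441)^2 + 1*(-4.2293)^2 = 31.4896
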